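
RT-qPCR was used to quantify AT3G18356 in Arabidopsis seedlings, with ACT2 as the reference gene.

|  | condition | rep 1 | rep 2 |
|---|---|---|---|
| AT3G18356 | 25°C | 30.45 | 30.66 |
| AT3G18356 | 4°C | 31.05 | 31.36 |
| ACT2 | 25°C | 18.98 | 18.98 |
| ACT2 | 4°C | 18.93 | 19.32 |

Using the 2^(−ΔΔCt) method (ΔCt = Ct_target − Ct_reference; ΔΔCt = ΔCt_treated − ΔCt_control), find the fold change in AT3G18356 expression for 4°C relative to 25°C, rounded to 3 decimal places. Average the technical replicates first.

Mean Ct: AT3G18356 25°C 30.555; AT3G18356 4°C 31.205; ACT2 25°C 18.980; ACT2 4°C 19.125
ΔCt(25°C) = 30.555 − 18.980 = 11.575
ΔCt(4°C) = 31.205 − 19.125 = 12.080
ΔΔCt = 12.080 − 11.575 = 0.505
Fold change = 2^(−0.505) = 0.7047

0.705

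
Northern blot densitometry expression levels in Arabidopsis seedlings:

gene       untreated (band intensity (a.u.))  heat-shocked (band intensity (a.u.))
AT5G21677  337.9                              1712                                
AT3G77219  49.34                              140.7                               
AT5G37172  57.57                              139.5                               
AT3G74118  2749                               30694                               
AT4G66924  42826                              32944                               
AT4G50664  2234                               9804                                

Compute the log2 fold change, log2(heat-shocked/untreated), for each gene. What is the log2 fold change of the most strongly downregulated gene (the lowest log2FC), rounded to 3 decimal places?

-0.378

log2(1712/337.9) = 2.341  (AT5G21677)
log2(140.7/49.34) = 1.512  (AT3G77219)
log2(139.5/57.57) = 1.277  (AT5G37172)
log2(30694/2749) = 3.481  (AT3G74118)
log2(32944/42826) = -0.378  (AT4G66924)
log2(9804/2234) = 2.134  (AT4G50664)
AT4G66924 is most strongly downregulated.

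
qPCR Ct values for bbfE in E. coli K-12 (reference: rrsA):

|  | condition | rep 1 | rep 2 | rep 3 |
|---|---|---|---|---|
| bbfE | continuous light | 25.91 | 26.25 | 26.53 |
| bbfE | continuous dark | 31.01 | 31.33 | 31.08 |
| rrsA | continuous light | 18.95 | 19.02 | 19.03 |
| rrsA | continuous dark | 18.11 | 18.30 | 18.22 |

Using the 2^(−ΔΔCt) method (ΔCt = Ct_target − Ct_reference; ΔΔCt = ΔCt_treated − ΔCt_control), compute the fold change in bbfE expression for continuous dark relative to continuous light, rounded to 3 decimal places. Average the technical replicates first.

Mean Ct: bbfE continuous light 26.230; bbfE continuous dark 31.140; rrsA continuous light 19.000; rrsA continuous dark 18.210
ΔCt(continuous light) = 26.230 − 19.000 = 7.230
ΔCt(continuous dark) = 31.140 − 18.210 = 12.930
ΔΔCt = 12.930 − 7.230 = 5.700
Fold change = 2^(−5.700) = 0.0192

0.019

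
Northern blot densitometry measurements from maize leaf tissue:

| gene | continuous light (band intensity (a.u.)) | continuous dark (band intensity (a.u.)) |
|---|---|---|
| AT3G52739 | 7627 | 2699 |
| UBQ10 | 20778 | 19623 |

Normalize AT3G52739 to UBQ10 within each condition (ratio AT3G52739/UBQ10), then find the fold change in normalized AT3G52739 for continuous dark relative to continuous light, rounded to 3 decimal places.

0.375

AT3G52739/UBQ10 (continuous light) = 7627 / 20778 = 0.36707
AT3G52739/UBQ10 (continuous dark) = 2699 / 19623 = 0.13754
Fold change = 0.13754 / 0.36707 = 0.3747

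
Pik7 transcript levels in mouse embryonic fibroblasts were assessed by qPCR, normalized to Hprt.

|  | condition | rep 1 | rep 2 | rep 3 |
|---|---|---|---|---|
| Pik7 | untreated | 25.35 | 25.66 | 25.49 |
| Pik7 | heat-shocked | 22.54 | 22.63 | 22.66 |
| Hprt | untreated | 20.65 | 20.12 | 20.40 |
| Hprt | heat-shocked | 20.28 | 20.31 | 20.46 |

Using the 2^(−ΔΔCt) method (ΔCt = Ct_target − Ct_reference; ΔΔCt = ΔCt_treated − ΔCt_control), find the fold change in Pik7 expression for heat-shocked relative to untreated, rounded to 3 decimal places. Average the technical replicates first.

Mean Ct: Pik7 untreated 25.500; Pik7 heat-shocked 22.610; Hprt untreated 20.390; Hprt heat-shocked 20.350
ΔCt(untreated) = 25.500 − 20.390 = 5.110
ΔCt(heat-shocked) = 22.610 − 20.350 = 2.260
ΔΔCt = 2.260 − 5.110 = -2.850
Fold change = 2^(−(-2.850)) = 2^2.850 = 7.2100

7.210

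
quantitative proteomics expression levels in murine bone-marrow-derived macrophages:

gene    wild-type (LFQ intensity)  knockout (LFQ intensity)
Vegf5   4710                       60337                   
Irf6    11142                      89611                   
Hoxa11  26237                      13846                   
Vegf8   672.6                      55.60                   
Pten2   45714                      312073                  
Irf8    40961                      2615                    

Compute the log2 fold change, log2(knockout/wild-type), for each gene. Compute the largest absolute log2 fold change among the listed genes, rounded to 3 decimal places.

3.969

log2(60337/4710) = 3.679  (Vegf5)
log2(89611/11142) = 3.008  (Irf6)
log2(13846/26237) = -0.922  (Hoxa11)
log2(55.60/672.6) = -3.597  (Vegf8)
log2(312073/45714) = 2.771  (Pten2)
log2(2615/40961) = -3.969  (Irf8)
The largest magnitude belongs to Irf8.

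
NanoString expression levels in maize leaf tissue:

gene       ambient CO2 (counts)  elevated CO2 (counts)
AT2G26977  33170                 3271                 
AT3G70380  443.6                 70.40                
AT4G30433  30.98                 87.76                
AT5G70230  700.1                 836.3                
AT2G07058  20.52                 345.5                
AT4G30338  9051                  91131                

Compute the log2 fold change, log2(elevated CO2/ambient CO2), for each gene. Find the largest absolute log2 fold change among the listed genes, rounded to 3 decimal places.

log2(3271/33170) = -3.342  (AT2G26977)
log2(70.40/443.6) = -2.656  (AT3G70380)
log2(87.76/30.98) = 1.502  (AT4G30433)
log2(836.3/700.1) = 0.256  (AT5G70230)
log2(345.5/20.52) = 4.074  (AT2G07058)
log2(91131/9051) = 3.332  (AT4G30338)
The largest magnitude belongs to AT2G07058.

4.074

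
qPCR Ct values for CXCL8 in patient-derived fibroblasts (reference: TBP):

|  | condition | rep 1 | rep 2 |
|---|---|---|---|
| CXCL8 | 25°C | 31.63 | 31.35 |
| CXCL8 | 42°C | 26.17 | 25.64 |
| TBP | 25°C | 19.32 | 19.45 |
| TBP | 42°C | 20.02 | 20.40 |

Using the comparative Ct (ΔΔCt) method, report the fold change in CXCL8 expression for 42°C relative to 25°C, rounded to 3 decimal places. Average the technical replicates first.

Mean Ct: CXCL8 25°C 31.490; CXCL8 42°C 25.905; TBP 25°C 19.385; TBP 42°C 20.210
ΔCt(25°C) = 31.490 − 19.385 = 12.105
ΔCt(42°C) = 25.905 − 20.210 = 5.695
ΔΔCt = 5.695 − 12.105 = -6.410
Fold change = 2^(−(-6.410)) = 2^6.410 = 85.0359

85.036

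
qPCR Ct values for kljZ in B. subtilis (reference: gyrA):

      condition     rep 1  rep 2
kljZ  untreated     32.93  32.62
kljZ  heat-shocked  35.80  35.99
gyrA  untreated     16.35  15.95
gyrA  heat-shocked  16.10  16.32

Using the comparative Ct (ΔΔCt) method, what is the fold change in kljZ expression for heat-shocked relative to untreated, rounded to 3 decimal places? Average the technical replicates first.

Mean Ct: kljZ untreated 32.775; kljZ heat-shocked 35.895; gyrA untreated 16.150; gyrA heat-shocked 16.210
ΔCt(untreated) = 32.775 − 16.150 = 16.625
ΔCt(heat-shocked) = 35.895 − 16.210 = 19.685
ΔΔCt = 19.685 − 16.625 = 3.060
Fold change = 2^(−3.060) = 0.1199

0.120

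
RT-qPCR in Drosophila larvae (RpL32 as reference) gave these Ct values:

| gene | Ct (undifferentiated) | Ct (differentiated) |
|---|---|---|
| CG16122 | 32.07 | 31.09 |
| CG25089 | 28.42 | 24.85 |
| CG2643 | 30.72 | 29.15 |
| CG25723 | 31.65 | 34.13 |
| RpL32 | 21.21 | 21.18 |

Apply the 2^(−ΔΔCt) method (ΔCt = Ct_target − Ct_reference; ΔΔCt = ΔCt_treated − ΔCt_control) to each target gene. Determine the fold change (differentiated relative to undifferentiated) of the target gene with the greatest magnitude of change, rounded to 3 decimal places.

CG16122: ΔΔCt = (31.09−21.18) − (32.07−21.21) = 9.91 − 10.86 = -0.95; fold change = 2^0.95 = 1.932
CG25089: ΔΔCt = (24.85−21.18) − (28.42−21.21) = 3.67 − 7.21 = -3.54; fold change = 2^3.54 = 11.632
CG2643: ΔΔCt = (29.15−21.18) − (30.72−21.21) = 7.97 − 9.51 = -1.54; fold change = 2^1.54 = 2.908
CG25723: ΔΔCt = (34.13−21.18) − (31.65−21.21) = 12.95 − 10.44 = 2.51; fold change = 2^-2.51 = 0.176
CG25089 has the largest |ΔΔCt| = 3.54.

11.632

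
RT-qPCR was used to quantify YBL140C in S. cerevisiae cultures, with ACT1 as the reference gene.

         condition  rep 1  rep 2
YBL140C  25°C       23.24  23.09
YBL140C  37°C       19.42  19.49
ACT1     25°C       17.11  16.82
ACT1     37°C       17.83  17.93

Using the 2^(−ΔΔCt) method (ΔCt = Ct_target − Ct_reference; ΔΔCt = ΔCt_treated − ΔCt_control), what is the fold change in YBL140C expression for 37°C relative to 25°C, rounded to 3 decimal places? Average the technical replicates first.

Mean Ct: YBL140C 25°C 23.165; YBL140C 37°C 19.455; ACT1 25°C 16.965; ACT1 37°C 17.880
ΔCt(25°C) = 23.165 − 16.965 = 6.200
ΔCt(37°C) = 19.455 − 17.880 = 1.575
ΔΔCt = 1.575 − 6.200 = -4.625
Fold change = 2^(−(-4.625)) = 2^4.625 = 24.6754

24.675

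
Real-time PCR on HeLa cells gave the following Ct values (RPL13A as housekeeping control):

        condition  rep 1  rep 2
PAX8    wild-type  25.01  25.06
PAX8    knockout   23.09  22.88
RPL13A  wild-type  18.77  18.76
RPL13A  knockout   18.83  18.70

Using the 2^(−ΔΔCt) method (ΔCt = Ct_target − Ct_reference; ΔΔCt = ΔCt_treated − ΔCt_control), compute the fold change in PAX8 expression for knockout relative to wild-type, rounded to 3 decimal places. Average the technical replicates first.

4.141

Mean Ct: PAX8 wild-type 25.035; PAX8 knockout 22.985; RPL13A wild-type 18.765; RPL13A knockout 18.765
ΔCt(wild-type) = 25.035 − 18.765 = 6.270
ΔCt(knockout) = 22.985 − 18.765 = 4.220
ΔΔCt = 4.220 − 6.270 = -2.050
Fold change = 2^(−(-2.050)) = 2^2.050 = 4.1411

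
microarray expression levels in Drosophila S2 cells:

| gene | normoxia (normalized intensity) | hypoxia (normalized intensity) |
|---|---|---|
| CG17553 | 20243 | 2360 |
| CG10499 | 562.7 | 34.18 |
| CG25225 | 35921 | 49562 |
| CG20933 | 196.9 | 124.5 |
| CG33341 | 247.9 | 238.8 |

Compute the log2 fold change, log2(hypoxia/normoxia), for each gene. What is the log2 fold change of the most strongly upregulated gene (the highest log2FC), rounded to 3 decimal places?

0.464

log2(2360/20243) = -3.101  (CG17553)
log2(34.18/562.7) = -4.041  (CG10499)
log2(49562/35921) = 0.464  (CG25225)
log2(124.5/196.9) = -0.661  (CG20933)
log2(238.8/247.9) = -0.054  (CG33341)
CG25225 is most strongly upregulated.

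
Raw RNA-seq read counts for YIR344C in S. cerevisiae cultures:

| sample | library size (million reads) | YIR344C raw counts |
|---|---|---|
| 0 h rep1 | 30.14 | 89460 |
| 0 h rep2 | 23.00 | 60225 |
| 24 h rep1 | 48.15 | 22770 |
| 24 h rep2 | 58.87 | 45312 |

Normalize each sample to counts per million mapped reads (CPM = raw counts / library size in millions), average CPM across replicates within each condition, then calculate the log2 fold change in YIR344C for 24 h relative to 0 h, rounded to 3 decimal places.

CPM(0 h rep1) = 89460 / 30.14 = 2968.1486
CPM(0 h rep2) = 60225 / 23.00 = 2618.4783
CPM(24 h rep1) = 22770 / 48.15 = 472.8972
CPM(24 h rep2) = 45312 / 58.87 = 769.6959
mean CPM(0 h) = 2793.3135; mean CPM(24 h) = 621.2966
Fold change = 621.2966 / 2793.3135 = 0.22242
log2(0.22242) = -2.1686

-2.169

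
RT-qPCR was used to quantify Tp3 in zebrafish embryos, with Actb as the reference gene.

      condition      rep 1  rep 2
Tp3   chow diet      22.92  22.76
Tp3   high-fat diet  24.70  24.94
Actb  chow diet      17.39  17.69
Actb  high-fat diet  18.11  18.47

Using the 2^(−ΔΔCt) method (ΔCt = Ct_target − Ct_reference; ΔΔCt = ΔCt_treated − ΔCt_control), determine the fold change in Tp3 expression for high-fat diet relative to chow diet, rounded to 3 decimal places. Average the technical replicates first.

Mean Ct: Tp3 chow diet 22.840; Tp3 high-fat diet 24.820; Actb chow diet 17.540; Actb high-fat diet 18.290
ΔCt(chow diet) = 22.840 − 17.540 = 5.300
ΔCt(high-fat diet) = 24.820 − 18.290 = 6.530
ΔΔCt = 6.530 − 5.300 = 1.230
Fold change = 2^(−1.230) = 0.4263

0.426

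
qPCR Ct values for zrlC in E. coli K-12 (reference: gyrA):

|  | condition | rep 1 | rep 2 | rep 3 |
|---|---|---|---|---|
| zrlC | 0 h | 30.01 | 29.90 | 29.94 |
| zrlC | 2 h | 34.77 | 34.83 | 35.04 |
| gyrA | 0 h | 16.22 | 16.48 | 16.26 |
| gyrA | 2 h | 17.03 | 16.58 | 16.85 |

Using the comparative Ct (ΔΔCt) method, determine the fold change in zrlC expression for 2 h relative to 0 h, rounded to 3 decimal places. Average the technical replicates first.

Mean Ct: zrlC 0 h 29.950; zrlC 2 h 34.880; gyrA 0 h 16.320; gyrA 2 h 16.820
ΔCt(0 h) = 29.950 − 16.320 = 13.630
ΔCt(2 h) = 34.880 − 16.820 = 18.060
ΔΔCt = 18.060 − 13.630 = 4.430
Fold change = 2^(−4.430) = 0.0464

0.046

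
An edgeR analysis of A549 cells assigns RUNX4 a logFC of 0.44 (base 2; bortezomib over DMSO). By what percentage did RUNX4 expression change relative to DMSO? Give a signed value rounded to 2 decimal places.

35.66%

Fold change = 2^(0.44) = 1.3566
Percent change = (FC − 1) × 100% = (1.3566 − 1) × 100 = 35.66%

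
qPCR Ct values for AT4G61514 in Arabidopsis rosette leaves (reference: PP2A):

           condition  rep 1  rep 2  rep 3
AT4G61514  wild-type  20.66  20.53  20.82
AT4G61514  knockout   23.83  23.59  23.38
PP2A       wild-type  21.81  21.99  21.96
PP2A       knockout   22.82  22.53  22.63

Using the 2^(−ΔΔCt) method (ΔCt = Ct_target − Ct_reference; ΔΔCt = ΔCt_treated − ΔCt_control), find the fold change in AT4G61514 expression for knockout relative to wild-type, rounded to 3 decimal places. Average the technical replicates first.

Mean Ct: AT4G61514 wild-type 20.670; AT4G61514 knockout 23.600; PP2A wild-type 21.920; PP2A knockout 22.660
ΔCt(wild-type) = 20.670 − 21.920 = -1.250
ΔCt(knockout) = 23.600 − 22.660 = 0.940
ΔΔCt = 0.940 − (-1.250) = 2.190
Fold change = 2^(−2.190) = 0.2192

0.219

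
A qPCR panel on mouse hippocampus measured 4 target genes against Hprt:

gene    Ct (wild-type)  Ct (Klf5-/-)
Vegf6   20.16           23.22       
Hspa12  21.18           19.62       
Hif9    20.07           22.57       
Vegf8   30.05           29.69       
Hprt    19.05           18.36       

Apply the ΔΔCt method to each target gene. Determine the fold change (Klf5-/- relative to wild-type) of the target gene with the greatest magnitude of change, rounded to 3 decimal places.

0.074

Vegf6: ΔΔCt = (23.22−18.36) − (20.16−19.05) = 4.86 − 1.11 = 3.75; fold change = 2^-3.75 = 0.074
Hspa12: ΔΔCt = (19.62−18.36) − (21.18−19.05) = 1.26 − 2.13 = -0.87; fold change = 2^0.87 = 1.828
Hif9: ΔΔCt = (22.57−18.36) − (20.07−19.05) = 4.21 − 1.02 = 3.19; fold change = 2^-3.19 = 0.110
Vegf8: ΔΔCt = (29.69−18.36) − (30.05−19.05) = 11.33 − 11.00 = 0.33; fold change = 2^-0.33 = 0.796
Vegf6 has the largest |ΔΔCt| = 3.75.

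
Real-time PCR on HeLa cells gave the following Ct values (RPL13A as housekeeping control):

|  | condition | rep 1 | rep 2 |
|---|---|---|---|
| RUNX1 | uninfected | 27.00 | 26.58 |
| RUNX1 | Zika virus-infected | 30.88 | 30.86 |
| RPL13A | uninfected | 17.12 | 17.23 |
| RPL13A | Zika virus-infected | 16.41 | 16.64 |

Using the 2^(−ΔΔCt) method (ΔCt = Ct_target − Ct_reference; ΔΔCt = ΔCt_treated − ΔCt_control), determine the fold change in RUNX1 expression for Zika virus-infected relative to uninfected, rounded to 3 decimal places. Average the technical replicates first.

0.038

Mean Ct: RUNX1 uninfected 26.790; RUNX1 Zika virus-infected 30.870; RPL13A uninfected 17.175; RPL13A Zika virus-infected 16.525
ΔCt(uninfected) = 26.790 − 17.175 = 9.615
ΔCt(Zika virus-infected) = 30.870 − 16.525 = 14.345
ΔΔCt = 14.345 − 9.615 = 4.730
Fold change = 2^(−4.730) = 0.0377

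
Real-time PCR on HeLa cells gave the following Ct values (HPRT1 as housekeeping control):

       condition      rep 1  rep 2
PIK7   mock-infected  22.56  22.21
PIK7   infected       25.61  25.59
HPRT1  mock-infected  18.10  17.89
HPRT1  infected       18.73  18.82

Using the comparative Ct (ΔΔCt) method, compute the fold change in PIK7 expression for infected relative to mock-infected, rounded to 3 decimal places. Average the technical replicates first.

Mean Ct: PIK7 mock-infected 22.385; PIK7 infected 25.600; HPRT1 mock-infected 17.995; HPRT1 infected 18.775
ΔCt(mock-infected) = 22.385 − 17.995 = 4.390
ΔCt(infected) = 25.600 − 18.775 = 6.825
ΔΔCt = 6.825 − 4.390 = 2.435
Fold change = 2^(−2.435) = 0.1849

0.185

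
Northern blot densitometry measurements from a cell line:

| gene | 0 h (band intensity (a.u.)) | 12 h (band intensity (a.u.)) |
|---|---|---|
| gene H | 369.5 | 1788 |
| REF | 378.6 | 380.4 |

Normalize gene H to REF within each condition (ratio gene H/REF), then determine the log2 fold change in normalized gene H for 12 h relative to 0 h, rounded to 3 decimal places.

gene H/REF (0 h) = 369.5 / 378.6 = 0.97596
gene H/REF (12 h) = 1788 / 380.4 = 4.7003
Fold change = 4.7003 / 0.97596 = 4.8161
log2(4.8161) = 2.2679

2.268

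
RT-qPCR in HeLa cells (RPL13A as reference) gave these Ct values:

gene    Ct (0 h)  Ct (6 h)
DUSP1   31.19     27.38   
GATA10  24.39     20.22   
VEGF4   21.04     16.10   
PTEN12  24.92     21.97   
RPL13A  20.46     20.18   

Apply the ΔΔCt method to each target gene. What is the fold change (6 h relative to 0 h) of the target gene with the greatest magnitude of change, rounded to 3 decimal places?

DUSP1: ΔΔCt = (27.38−20.18) − (31.19−20.46) = 7.20 − 10.73 = -3.53; fold change = 2^3.53 = 11.551
GATA10: ΔΔCt = (20.22−20.18) − (24.39−20.46) = 0.04 − 3.93 = -3.89; fold change = 2^3.89 = 14.825
VEGF4: ΔΔCt = (16.10−20.18) − (21.04−20.46) = -4.08 − 0.58 = -4.66; fold change = 2^4.66 = 25.281
PTEN12: ΔΔCt = (21.97−20.18) − (24.92−20.46) = 1.79 − 4.46 = -2.67; fold change = 2^2.67 = 6.364
VEGF4 has the largest |ΔΔCt| = 4.66.

25.281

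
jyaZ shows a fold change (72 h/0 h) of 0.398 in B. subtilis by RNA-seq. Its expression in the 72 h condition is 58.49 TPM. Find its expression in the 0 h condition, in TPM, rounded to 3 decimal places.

0 h expression = 58.49 / 0.398 = 146.960

146.960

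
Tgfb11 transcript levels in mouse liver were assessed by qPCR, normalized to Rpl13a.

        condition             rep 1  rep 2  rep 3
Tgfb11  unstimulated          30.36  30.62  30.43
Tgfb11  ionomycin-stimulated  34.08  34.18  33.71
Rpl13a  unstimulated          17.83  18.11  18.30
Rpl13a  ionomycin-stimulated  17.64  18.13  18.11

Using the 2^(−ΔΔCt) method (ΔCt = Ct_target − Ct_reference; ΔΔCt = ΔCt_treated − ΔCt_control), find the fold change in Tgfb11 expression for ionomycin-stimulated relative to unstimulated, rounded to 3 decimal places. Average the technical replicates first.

0.080

Mean Ct: Tgfb11 unstimulated 30.470; Tgfb11 ionomycin-stimulated 33.990; Rpl13a unstimulated 18.080; Rpl13a ionomycin-stimulated 17.960
ΔCt(unstimulated) = 30.470 − 18.080 = 12.390
ΔCt(ionomycin-stimulated) = 33.990 − 17.960 = 16.030
ΔΔCt = 16.030 − 12.390 = 3.640
Fold change = 2^(−3.640) = 0.0802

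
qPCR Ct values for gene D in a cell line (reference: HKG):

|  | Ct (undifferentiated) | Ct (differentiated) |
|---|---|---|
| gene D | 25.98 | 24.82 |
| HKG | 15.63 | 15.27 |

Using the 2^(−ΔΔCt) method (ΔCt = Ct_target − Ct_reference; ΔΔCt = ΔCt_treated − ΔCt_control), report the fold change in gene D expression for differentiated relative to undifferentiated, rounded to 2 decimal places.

1.74

ΔCt(undifferentiated) = 25.980 − 15.630 = 10.350
ΔCt(differentiated) = 24.820 − 15.270 = 9.550
ΔΔCt = 9.550 − 10.350 = -0.800
Fold change = 2^(−(-0.800)) = 2^0.800 = 1.741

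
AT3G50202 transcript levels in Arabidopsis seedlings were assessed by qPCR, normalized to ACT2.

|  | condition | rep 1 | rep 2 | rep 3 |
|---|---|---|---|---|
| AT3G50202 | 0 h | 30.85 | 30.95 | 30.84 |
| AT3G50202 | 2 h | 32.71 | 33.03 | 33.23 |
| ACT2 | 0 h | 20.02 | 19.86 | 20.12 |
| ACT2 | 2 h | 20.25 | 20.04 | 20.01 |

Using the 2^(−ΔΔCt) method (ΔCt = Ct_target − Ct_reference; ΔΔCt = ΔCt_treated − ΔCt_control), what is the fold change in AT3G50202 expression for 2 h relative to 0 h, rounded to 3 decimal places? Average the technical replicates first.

Mean Ct: AT3G50202 0 h 30.880; AT3G50202 2 h 32.990; ACT2 0 h 20.000; ACT2 2 h 20.100
ΔCt(0 h) = 30.880 − 20.000 = 10.880
ΔCt(2 h) = 32.990 − 20.100 = 12.890
ΔΔCt = 12.890 − 10.880 = 2.010
Fold change = 2^(−2.010) = 0.2483

0.248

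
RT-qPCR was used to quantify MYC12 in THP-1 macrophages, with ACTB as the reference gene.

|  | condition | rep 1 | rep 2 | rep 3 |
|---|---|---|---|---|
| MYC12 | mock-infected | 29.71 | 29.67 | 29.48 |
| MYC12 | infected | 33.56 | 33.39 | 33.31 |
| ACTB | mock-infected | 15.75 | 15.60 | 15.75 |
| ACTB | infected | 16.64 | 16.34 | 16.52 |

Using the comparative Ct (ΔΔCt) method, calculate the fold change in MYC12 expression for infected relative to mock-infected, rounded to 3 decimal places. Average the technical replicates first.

Mean Ct: MYC12 mock-infected 29.620; MYC12 infected 33.420; ACTB mock-infected 15.700; ACTB infected 16.500
ΔCt(mock-infected) = 29.620 − 15.700 = 13.920
ΔCt(infected) = 33.420 − 16.500 = 16.920
ΔΔCt = 16.920 − 13.920 = 3.000
Fold change = 2^(−3.000) = 0.1250

0.125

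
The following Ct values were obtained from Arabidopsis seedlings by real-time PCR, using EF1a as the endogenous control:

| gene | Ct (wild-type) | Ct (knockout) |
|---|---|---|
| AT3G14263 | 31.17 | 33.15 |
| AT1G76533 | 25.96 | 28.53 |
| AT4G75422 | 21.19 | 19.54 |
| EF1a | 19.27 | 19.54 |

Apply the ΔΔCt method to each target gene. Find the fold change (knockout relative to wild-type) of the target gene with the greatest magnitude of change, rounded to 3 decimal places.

0.203

AT3G14263: ΔΔCt = (33.15−19.54) − (31.17−19.27) = 13.61 − 11.90 = 1.71; fold change = 2^-1.71 = 0.306
AT1G76533: ΔΔCt = (28.53−19.54) − (25.96−19.27) = 8.99 − 6.69 = 2.30; fold change = 2^-2.30 = 0.203
AT4G75422: ΔΔCt = (19.54−19.54) − (21.19−19.27) = 0.00 − 1.92 = -1.92; fold change = 2^1.92 = 3.784
AT1G76533 has the largest |ΔΔCt| = 2.30.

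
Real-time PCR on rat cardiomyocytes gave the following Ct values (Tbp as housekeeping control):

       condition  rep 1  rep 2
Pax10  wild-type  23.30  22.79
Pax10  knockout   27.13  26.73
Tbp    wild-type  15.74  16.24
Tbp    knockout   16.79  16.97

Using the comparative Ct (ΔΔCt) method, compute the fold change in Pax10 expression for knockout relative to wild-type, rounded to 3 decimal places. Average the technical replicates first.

0.125

Mean Ct: Pax10 wild-type 23.045; Pax10 knockout 26.930; Tbp wild-type 15.990; Tbp knockout 16.880
ΔCt(wild-type) = 23.045 − 15.990 = 7.055
ΔCt(knockout) = 26.930 − 16.880 = 10.050
ΔΔCt = 10.050 − 7.055 = 2.995
Fold change = 2^(−2.995) = 0.1254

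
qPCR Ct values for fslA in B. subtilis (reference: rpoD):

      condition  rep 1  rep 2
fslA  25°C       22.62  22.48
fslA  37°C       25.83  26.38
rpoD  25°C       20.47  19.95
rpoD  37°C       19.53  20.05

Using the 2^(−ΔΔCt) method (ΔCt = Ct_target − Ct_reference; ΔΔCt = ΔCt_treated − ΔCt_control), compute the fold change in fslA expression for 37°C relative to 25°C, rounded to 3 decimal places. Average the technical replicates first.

Mean Ct: fslA 25°C 22.550; fslA 37°C 26.105; rpoD 25°C 20.210; rpoD 37°C 19.790
ΔCt(25°C) = 22.550 − 20.210 = 2.340
ΔCt(37°C) = 26.105 − 19.790 = 6.315
ΔΔCt = 6.315 − 2.340 = 3.975
Fold change = 2^(−3.975) = 0.0636

0.064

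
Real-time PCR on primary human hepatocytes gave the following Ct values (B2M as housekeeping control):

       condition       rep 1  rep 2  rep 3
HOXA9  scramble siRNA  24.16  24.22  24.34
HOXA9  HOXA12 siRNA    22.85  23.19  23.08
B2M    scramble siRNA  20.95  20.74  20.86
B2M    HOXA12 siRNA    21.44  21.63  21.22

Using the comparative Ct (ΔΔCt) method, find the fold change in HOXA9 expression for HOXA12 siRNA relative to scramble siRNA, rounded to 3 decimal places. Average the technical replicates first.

Mean Ct: HOXA9 scramble siRNA 24.240; HOXA9 HOXA12 siRNA 23.040; B2M scramble siRNA 20.850; B2M HOXA12 siRNA 21.430
ΔCt(scramble siRNA) = 24.240 − 20.850 = 3.390
ΔCt(HOXA12 siRNA) = 23.040 − 21.430 = 1.610
ΔΔCt = 1.610 − 3.390 = -1.780
Fold change = 2^(−(-1.780)) = 2^1.780 = 3.4343

3.434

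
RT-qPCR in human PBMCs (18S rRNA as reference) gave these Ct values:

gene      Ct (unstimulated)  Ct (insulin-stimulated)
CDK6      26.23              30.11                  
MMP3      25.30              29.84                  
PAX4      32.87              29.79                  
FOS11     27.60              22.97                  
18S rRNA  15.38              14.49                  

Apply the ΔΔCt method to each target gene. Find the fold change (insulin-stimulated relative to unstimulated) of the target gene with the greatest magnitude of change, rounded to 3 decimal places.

CDK6: ΔΔCt = (30.11−14.49) − (26.23−15.38) = 15.62 − 10.85 = 4.77; fold change = 2^-4.77 = 0.037
MMP3: ΔΔCt = (29.84−14.49) − (25.30−15.38) = 15.35 − 9.92 = 5.43; fold change = 2^-5.43 = 0.023
PAX4: ΔΔCt = (29.79−14.49) − (32.87−15.38) = 15.30 − 17.49 = -2.19; fold change = 2^2.19 = 4.563
FOS11: ΔΔCt = (22.97−14.49) − (27.60−15.38) = 8.48 − 12.22 = -3.74; fold change = 2^3.74 = 13.361
MMP3 has the largest |ΔΔCt| = 5.43.

0.023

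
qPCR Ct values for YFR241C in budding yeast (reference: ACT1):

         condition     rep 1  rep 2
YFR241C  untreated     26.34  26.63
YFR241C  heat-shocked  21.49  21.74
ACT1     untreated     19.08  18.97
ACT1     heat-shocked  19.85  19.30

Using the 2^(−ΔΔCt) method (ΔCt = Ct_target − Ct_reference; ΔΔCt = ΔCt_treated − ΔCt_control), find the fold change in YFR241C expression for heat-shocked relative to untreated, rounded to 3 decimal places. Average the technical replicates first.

Mean Ct: YFR241C untreated 26.485; YFR241C heat-shocked 21.615; ACT1 untreated 19.025; ACT1 heat-shocked 19.575
ΔCt(untreated) = 26.485 − 19.025 = 7.460
ΔCt(heat-shocked) = 21.615 − 19.575 = 2.040
ΔΔCt = 2.040 − 7.460 = -5.420
Fold change = 2^(−(-5.420)) = 2^5.420 = 42.8137

42.814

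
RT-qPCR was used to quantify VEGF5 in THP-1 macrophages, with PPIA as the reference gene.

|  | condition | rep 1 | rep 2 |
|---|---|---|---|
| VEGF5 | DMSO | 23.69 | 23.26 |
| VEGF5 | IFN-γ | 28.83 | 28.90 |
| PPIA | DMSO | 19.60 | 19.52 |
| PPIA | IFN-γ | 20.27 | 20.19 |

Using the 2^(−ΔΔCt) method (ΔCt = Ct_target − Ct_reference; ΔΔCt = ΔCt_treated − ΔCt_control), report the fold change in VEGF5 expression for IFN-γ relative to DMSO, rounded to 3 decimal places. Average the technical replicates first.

0.038

Mean Ct: VEGF5 DMSO 23.475; VEGF5 IFN-γ 28.865; PPIA DMSO 19.560; PPIA IFN-γ 20.230
ΔCt(DMSO) = 23.475 − 19.560 = 3.915
ΔCt(IFN-γ) = 28.865 − 20.230 = 8.635
ΔΔCt = 8.635 − 3.915 = 4.720
Fold change = 2^(−4.720) = 0.0379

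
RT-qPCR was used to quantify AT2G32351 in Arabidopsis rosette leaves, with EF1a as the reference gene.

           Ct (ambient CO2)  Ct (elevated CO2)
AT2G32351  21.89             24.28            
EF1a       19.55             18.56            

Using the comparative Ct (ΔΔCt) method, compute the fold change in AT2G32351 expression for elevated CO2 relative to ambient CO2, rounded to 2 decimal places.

0.10

ΔCt(ambient CO2) = 21.890 − 19.550 = 2.340
ΔCt(elevated CO2) = 24.280 − 18.560 = 5.720
ΔΔCt = 5.720 − 2.340 = 3.380
Fold change = 2^(−3.380) = 0.096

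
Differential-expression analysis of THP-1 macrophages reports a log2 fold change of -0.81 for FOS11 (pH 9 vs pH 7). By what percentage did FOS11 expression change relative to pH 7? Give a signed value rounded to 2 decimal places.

Fold change = 2^(-0.81) = 0.5704
Percent change = (FC − 1) × 100% = (0.5704 − 1) × 100 = -42.96%

-42.96%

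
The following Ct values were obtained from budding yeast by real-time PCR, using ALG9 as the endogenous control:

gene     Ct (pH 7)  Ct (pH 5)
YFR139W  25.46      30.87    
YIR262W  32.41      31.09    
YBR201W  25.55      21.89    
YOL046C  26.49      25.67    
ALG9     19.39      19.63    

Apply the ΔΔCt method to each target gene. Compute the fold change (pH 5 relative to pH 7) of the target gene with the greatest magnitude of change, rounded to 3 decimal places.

0.028

YFR139W: ΔΔCt = (30.87−19.63) − (25.46−19.39) = 11.24 − 6.07 = 5.17; fold change = 2^-5.17 = 0.028
YIR262W: ΔΔCt = (31.09−19.63) − (32.41−19.39) = 11.46 − 13.02 = -1.56; fold change = 2^1.56 = 2.949
YBR201W: ΔΔCt = (21.89−19.63) − (25.55−19.39) = 2.26 − 6.16 = -3.90; fold change = 2^3.90 = 14.929
YOL046C: ΔΔCt = (25.67−19.63) − (26.49−19.39) = 6.04 − 7.10 = -1.06; fold change = 2^1.06 = 2.085
YFR139W has the largest |ΔΔCt| = 5.17.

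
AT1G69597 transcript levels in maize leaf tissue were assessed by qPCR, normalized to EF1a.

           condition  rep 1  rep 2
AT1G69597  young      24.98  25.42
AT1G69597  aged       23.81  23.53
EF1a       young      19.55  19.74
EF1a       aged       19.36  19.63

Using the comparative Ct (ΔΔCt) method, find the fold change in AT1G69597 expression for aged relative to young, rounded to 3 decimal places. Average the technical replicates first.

Mean Ct: AT1G69597 young 25.200; AT1G69597 aged 23.670; EF1a young 19.645; EF1a aged 19.495
ΔCt(young) = 25.200 − 19.645 = 5.555
ΔCt(aged) = 23.670 − 19.495 = 4.175
ΔΔCt = 4.175 − 5.555 = -1.380
Fold change = 2^(−(-1.380)) = 2^1.380 = 2.6027

2.603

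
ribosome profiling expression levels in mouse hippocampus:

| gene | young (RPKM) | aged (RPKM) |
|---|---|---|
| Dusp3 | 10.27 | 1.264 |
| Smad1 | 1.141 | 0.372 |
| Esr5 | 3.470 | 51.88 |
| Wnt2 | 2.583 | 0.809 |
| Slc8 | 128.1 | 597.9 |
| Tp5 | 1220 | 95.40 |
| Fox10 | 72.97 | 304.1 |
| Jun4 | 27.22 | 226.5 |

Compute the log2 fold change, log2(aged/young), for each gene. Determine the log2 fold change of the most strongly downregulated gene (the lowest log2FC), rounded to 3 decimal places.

log2(1.264/10.27) = -3.022  (Dusp3)
log2(0.372/1.141) = -1.617  (Smad1)
log2(51.88/3.470) = 3.902  (Esr5)
log2(0.809/2.583) = -1.675  (Wnt2)
log2(597.9/128.1) = 2.223  (Slc8)
log2(95.40/1220) = -3.677  (Tp5)
log2(304.1/72.97) = 2.059  (Fox10)
log2(226.5/27.22) = 3.057  (Jun4)
Tp5 is most strongly downregulated.

-3.677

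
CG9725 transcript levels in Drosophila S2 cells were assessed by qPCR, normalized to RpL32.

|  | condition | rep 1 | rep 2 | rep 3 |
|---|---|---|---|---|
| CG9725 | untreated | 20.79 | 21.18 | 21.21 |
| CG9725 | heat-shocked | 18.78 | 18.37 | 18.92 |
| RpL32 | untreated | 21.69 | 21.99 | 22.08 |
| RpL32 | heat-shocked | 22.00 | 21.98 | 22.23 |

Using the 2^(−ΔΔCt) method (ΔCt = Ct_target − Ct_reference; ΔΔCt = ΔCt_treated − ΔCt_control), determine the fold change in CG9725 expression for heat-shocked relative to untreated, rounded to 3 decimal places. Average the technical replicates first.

Mean Ct: CG9725 untreated 21.060; CG9725 heat-shocked 18.690; RpL32 untreated 21.920; RpL32 heat-shocked 22.070
ΔCt(untreated) = 21.060 − 21.920 = -0.860
ΔCt(heat-shocked) = 18.690 − 22.070 = -3.380
ΔΔCt = -3.380 − (-0.860) = -2.520
Fold change = 2^(−(-2.520)) = 2^2.520 = 5.7358

5.736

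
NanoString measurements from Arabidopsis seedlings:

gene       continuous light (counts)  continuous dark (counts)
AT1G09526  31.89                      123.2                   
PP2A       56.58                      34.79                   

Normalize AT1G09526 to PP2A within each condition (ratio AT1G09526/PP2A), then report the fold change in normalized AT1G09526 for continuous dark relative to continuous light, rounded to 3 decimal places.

AT1G09526/PP2A (continuous light) = 31.89 / 56.58 = 0.56363
AT1G09526/PP2A (continuous dark) = 123.2 / 34.79 = 3.5412
Fold change = 3.5412 / 0.56363 = 6.2830

6.283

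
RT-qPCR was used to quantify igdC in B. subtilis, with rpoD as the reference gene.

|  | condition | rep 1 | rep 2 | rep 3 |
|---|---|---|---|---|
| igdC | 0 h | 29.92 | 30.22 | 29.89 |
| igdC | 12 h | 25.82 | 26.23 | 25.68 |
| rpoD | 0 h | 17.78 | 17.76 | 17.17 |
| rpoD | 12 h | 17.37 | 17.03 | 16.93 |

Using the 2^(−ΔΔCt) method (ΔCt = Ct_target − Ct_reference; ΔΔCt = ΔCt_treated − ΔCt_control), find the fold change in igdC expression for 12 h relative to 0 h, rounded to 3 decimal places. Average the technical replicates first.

Mean Ct: igdC 0 h 30.010; igdC 12 h 25.910; rpoD 0 h 17.570; rpoD 12 h 17.110
ΔCt(0 h) = 30.010 − 17.570 = 12.440
ΔCt(12 h) = 25.910 − 17.110 = 8.800
ΔΔCt = 8.800 − 12.440 = -3.640
Fold change = 2^(−(-3.640)) = 2^3.640 = 12.4666

12.467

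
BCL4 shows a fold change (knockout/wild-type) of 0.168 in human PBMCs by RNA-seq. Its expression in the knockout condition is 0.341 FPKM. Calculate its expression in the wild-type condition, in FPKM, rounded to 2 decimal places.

wild-type expression = 0.341 / 0.168 = 2.03

2.03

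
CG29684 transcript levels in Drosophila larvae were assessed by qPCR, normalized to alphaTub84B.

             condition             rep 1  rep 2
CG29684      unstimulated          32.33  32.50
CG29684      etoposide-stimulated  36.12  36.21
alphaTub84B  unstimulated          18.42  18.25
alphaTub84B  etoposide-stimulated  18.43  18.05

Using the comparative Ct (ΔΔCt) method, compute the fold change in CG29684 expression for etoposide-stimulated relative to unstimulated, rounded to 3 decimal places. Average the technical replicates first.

0.070

Mean Ct: CG29684 unstimulated 32.415; CG29684 etoposide-stimulated 36.165; alphaTub84B unstimulated 18.335; alphaTub84B etoposide-stimulated 18.240
ΔCt(unstimulated) = 32.415 − 18.335 = 14.080
ΔCt(etoposide-stimulated) = 36.165 − 18.240 = 17.925
ΔΔCt = 17.925 − 14.080 = 3.845
Fold change = 2^(−3.845) = 0.0696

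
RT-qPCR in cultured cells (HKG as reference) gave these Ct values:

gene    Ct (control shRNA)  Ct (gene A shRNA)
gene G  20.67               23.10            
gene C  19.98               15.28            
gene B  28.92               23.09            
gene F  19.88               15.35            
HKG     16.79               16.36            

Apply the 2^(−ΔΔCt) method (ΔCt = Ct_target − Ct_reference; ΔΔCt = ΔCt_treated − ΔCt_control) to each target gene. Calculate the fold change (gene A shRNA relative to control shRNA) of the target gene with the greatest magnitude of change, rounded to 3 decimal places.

42.224

gene G: ΔΔCt = (23.10−16.36) − (20.67−16.79) = 6.74 − 3.88 = 2.86; fold change = 2^-2.86 = 0.138
gene C: ΔΔCt = (15.28−16.36) − (19.98−16.79) = -1.08 − 3.19 = -4.27; fold change = 2^4.27 = 19.293
gene B: ΔΔCt = (23.09−16.36) − (28.92−16.79) = 6.73 − 12.13 = -5.40; fold change = 2^5.40 = 42.224
gene F: ΔΔCt = (15.35−16.36) − (19.88−16.79) = -1.01 − 3.09 = -4.10; fold change = 2^4.10 = 17.148
gene B has the largest |ΔΔCt| = 5.40.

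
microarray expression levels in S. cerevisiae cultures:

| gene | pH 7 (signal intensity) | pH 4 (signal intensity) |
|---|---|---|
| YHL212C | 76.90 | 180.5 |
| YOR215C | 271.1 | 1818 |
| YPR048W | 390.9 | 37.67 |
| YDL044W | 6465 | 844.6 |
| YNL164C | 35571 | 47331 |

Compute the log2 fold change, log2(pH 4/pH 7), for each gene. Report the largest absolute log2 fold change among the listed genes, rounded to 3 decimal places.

3.375

log2(180.5/76.90) = 1.231  (YHL212C)
log2(1818/271.1) = 2.745  (YOR215C)
log2(37.67/390.9) = -3.375  (YPR048W)
log2(844.6/6465) = -2.936  (YDL044W)
log2(47331/35571) = 0.412  (YNL164C)
The largest magnitude belongs to YPR048W.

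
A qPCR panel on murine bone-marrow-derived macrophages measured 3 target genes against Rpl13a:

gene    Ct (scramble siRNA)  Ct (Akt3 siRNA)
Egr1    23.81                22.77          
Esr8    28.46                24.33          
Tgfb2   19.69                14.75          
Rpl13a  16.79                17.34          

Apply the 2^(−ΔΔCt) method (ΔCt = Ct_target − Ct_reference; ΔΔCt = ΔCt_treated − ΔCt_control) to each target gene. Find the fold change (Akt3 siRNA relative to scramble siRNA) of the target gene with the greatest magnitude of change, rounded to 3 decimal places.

44.942

Egr1: ΔΔCt = (22.77−17.34) − (23.81−16.79) = 5.43 − 7.02 = -1.59; fold change = 2^1.59 = 3.010
Esr8: ΔΔCt = (24.33−17.34) − (28.46−16.79) = 6.99 − 11.67 = -4.68; fold change = 2^4.68 = 25.634
Tgfb2: ΔΔCt = (14.75−17.34) − (19.69−16.79) = -2.59 − 2.90 = -5.49; fold change = 2^5.49 = 44.942
Tgfb2 has the largest |ΔΔCt| = 5.49.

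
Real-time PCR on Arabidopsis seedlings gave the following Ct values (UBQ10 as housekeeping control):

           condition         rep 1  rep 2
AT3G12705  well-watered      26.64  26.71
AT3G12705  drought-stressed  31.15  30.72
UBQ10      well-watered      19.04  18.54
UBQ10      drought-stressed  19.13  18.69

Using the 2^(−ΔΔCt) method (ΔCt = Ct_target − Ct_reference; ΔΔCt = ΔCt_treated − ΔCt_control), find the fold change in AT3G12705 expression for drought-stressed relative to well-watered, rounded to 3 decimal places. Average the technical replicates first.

0.057

Mean Ct: AT3G12705 well-watered 26.675; AT3G12705 drought-stressed 30.935; UBQ10 well-watered 18.790; UBQ10 drought-stressed 18.910
ΔCt(well-watered) = 26.675 − 18.790 = 7.885
ΔCt(drought-stressed) = 30.935 − 18.910 = 12.025
ΔΔCt = 12.025 − 7.885 = 4.140
Fold change = 2^(−4.140) = 0.0567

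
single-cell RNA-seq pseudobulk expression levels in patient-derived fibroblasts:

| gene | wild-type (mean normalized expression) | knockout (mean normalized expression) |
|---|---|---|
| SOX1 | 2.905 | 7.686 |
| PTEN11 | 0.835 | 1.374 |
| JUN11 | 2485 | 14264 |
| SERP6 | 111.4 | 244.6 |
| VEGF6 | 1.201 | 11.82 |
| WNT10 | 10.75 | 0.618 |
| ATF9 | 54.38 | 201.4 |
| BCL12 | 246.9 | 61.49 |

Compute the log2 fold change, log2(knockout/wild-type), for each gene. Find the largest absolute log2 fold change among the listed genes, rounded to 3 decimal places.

log2(7.686/2.905) = 1.404  (SOX1)
log2(1.374/0.835) = 0.719  (PTEN11)
log2(14264/2485) = 2.521  (JUN11)
log2(244.6/111.4) = 1.135  (SERP6)
log2(11.82/1.201) = 3.299  (VEGF6)
log2(0.618/10.75) = -4.121  (WNT10)
log2(201.4/54.38) = 1.889  (ATF9)
log2(61.49/246.9) = -2.006  (BCL12)
The largest magnitude belongs to WNT10.

4.121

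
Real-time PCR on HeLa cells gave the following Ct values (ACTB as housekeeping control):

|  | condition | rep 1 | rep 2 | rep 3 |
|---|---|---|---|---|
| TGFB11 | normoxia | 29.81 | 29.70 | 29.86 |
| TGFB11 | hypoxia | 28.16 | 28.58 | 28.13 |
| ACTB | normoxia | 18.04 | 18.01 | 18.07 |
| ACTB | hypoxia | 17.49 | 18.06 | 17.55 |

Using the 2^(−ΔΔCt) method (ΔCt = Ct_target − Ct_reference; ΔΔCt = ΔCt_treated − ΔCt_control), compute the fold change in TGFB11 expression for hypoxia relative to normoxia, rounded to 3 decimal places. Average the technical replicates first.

Mean Ct: TGFB11 normoxia 29.790; TGFB11 hypoxia 28.290; ACTB normoxia 18.040; ACTB hypoxia 17.700
ΔCt(normoxia) = 29.790 − 18.040 = 11.750
ΔCt(hypoxia) = 28.290 − 17.700 = 10.590
ΔΔCt = 10.590 − 11.750 = -1.160
Fold change = 2^(−(-1.160)) = 2^1.160 = 2.2346

2.235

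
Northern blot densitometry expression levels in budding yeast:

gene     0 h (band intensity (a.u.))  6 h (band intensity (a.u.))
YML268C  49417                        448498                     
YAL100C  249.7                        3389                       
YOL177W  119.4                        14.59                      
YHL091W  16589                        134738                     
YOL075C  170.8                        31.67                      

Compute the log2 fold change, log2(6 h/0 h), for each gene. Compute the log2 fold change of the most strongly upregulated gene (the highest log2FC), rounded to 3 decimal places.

log2(448498/49417) = 3.182  (YML268C)
log2(3389/249.7) = 3.763  (YAL100C)
log2(14.59/119.4) = -3.033  (YOL177W)
log2(134738/16589) = 3.022  (YHL091W)
log2(31.67/170.8) = -2.431  (YOL075C)
YAL100C is most strongly upregulated.

3.763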